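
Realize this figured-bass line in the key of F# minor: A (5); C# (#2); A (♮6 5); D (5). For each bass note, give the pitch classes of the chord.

A, C#, E | C#, D#, F#, A | A, C#, E, F | D, F#, A

A (5/3): A, C#, E.
C# (6/4/#2): C#, D#, F#, A.
A (♮6/5/3): A, C#, E, F.
D (5/3): D, F#, A.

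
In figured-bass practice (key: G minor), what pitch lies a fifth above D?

Counting 4 letter steps above D lands on A; in G minor, that letter is A.

A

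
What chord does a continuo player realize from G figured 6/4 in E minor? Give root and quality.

The figures 6/4 indicate a triad in second inversion.
In second inversion the root lies a fourth above the bass: a fourth above G in E minor is C.
The chord tones are G, C, E, giving C major.

C major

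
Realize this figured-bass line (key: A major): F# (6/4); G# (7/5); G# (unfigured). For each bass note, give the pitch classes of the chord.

F# (6/4): F#, B, D.
G# (7/5/3): G#, B, D, F#.
G# (5/3): G#, B, D.

F#, B, D | G#, B, D, F# | G#, B, D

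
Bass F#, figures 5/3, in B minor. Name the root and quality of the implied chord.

F# minor

The figures 5/3 indicate a triad in root position.
In root position the bass is the root, so the root is F#.
The chord tones are F#, A, C#, giving F# minor.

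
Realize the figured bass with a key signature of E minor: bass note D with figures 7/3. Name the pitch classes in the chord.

D, F#, A, C

The written figures 7/3 are shorthand for 7/5/3: the 5 is implied.
A third above D in this key is F#.
A fifth above D in this key is A.
A seventh above D in this key is C.
Together with the bass D, this spells D dominant seventh in root position.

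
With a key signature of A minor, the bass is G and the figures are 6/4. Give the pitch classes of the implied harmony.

A fourth above G in this key is C.
A sixth above G in this key is E.
Together with the bass G, this spells C major in second inversion.

G, C, E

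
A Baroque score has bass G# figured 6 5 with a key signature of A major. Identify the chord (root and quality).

E dominant seventh

The figures 6 5 indicate a seventh chord in first inversion.
In first inversion the root lies a sixth above the bass: a sixth above G# in A major is E.
The chord tones are G#, B, D, E, giving E dominant seventh.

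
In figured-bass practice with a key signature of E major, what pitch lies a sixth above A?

F#

Counting 5 letter steps above A lands on F; in E major, that letter is F#.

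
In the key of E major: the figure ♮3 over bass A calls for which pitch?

Counting 2 letter steps above A lands on C; in E major, that letter is C#.
The ♮3 figure makes it natural, giving C.

C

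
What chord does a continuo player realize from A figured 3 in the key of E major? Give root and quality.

The figures 3 indicate a triad in root position.
In root position the bass is the root, so the root is A.
The chord tones are A, C#, E, giving A major.

A major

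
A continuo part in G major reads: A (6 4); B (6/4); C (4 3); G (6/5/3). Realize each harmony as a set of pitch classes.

A, D, F# | B, E, G | C, E, F#, A | G, B, D, E

A (6/4): A, D, F#.
B (6/4): B, E, G.
C (6/4/3): C, E, F#, A.
G (6/5/3): G, B, D, E.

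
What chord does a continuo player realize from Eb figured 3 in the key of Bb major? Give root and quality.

Eb major

The figures 3 indicate a triad in root position.
In root position the bass is the root, so the root is Eb.
The chord tones are Eb, G, Bb, giving Eb major.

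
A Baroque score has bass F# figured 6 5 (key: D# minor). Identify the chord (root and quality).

D# minor seventh

The figures 6 5 indicate a seventh chord in first inversion.
In first inversion the root lies a sixth above the bass: a sixth above F# in D# minor is D#.
The chord tones are F#, A#, C#, D#, giving D# minor seventh.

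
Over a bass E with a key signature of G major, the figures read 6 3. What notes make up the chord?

A third above E in this key is G.
A sixth above E in this key is C.
Together with the bass E, this spells C major in first inversion.

E, G, C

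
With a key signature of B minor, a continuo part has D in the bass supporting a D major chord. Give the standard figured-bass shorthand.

D is the root of D major, so the chord is in root position.
A triad in root position is figured 5/3, conventionally abbreviated (no figures — root-position triad).

no figures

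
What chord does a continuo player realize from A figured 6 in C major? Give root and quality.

The figures 6 indicate a triad in first inversion.
In first inversion the root lies a sixth above the bass: a sixth above A in C major is F.
The chord tones are A, C, F, giving F major.

F major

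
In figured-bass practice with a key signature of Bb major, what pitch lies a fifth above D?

Counting 4 letter steps above D lands on A; in Bb major, that letter is A.

A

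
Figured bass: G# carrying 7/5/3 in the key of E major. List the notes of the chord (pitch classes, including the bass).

A third above G# in this key is B.
A fifth above G# in this key is D#.
A seventh above G# in this key is F#.
Together with the bass G#, this spells G# minor seventh in root position.

G#, B, D#, F#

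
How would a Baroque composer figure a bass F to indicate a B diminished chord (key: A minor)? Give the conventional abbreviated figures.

6/4

F is the fifth of B diminished, so the chord is in second inversion.
A triad in second inversion is figured 6/4, conventionally abbreviated 6/4.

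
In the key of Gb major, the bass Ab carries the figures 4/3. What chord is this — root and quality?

The figures 4/3 indicate a seventh chord in second inversion.
In second inversion the root lies a fourth above the bass: a fourth above Ab in Gb major is Db.
The chord tones are Ab, Cb, Db, F, giving Db dominant seventh.

Db dominant seventh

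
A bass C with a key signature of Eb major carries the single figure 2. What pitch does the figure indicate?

Counting 1 letter step above C lands on D; in Eb major, that letter is D.

D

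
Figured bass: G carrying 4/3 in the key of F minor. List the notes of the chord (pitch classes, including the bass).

G, Bb, C, Eb

The written figures 4/3 are shorthand for 6/4/3: the 6 is implied.
A third above G in this key is Bb.
A fourth above G in this key is C.
A sixth above G in this key is Eb.
Together with the bass G, this spells C minor seventh in second inversion.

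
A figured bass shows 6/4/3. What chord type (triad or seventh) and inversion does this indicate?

seventh chord, second inversion

Intervals of 6/4/3 above the bass form a seventh chord; the bass is the fifth, so this is second inversion.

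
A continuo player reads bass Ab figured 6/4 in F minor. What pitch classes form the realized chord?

Ab, Db, F

A fourth above Ab in this key is Db.
A sixth above Ab in this key is F.
Together with the bass Ab, this spells Db major in second inversion.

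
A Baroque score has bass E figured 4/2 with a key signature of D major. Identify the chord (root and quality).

F# minor seventh

The figures 4/2 indicate a seventh chord in third inversion.
In third inversion the root lies a second above the bass: a second above E in D major is F#.
The chord tones are E, F#, A, C#, giving F# minor seventh.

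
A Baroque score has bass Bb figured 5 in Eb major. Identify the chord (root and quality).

The figures 5 indicate a triad in root position.
In root position the bass is the root, so the root is Bb.
The chord tones are Bb, D, F, giving Bb major.

Bb major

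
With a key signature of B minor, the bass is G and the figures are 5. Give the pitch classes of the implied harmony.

G, B, D

The written figures 5 are shorthand for 5/3: the 3 is implied.
A third above G in this key is B.
A fifth above G in this key is D.
Together with the bass G, this spells G major in root position.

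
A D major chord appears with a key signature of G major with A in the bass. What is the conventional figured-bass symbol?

A is the fifth of D major, so the chord is in second inversion.
A triad in second inversion is figured 6/4, conventionally abbreviated 6/4.

6/4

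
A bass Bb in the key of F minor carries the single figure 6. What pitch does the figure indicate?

Counting 5 letter steps above Bb lands on G; in F minor, that letter is G.

G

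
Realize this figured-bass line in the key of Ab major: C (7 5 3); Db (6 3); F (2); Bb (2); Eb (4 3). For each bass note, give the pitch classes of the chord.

C (7/5/3): C, Eb, G, Bb.
Db (6/3): Db, F, Bb.
F (6/4/2): F, G, Bb, Db.
Bb (6/4/2): Bb, C, Eb, G.
Eb (6/4/3): Eb, G, Ab, C.

C, Eb, G, Bb | Db, F, Bb | F, G, Bb, Db | Bb, C, Eb, G | Eb, G, Ab, C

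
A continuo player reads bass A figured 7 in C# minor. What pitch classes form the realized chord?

The written figures 7 are shorthand for 7/5/3: the 5/3 are implied.
A third above A in this key is C#.
A fifth above A in this key is E.
A seventh above A in this key is G#.
Together with the bass A, this spells A major seventh in root position.

A, C#, E, G#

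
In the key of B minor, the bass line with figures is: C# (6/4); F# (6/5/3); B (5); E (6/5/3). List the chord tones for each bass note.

C# (6/4): C#, F#, A.
F# (6/5/3): F#, A, C#, D.
B (5/3): B, D, F#.
E (6/5/3): E, G, B, C#.

C#, F#, A | F#, A, C#, D | B, D, F# | E, G, B, C#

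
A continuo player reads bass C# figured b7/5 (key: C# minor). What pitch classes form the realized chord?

C#, E, G#, Bb

The written figures b7/5 are shorthand for 7/5/3: the 3 is implied.
A third above C# in this key is E.
A fifth above C# in this key is G#.
A seventh above C# in this key is B, lowered to Bb by the flat.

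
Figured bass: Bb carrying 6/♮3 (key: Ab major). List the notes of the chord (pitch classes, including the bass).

A third above Bb in this key is Db, made natural (D) by the ♮ figure.
A sixth above Bb in this key is G.
Together with the bass Bb, this spells G minor in first inversion.

Bb, D, G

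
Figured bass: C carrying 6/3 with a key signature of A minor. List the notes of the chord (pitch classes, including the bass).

A third above C in this key is E.
A sixth above C in this key is A.
Together with the bass C, this spells A minor in first inversion.

C, E, A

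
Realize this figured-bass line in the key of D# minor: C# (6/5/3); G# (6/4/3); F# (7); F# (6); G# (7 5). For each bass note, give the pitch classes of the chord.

C# (6/5/3): C#, E#, G#, A#.
G# (6/4/3): G#, B, C#, E#.
F# (7/5/3): F#, A#, C#, E#.
F# (6/3): F#, A#, D#.
G# (7/5/3): G#, B, D#, F#.

C#, E#, G#, A# | G#, B, C#, E# | F#, A#, C#, E# | F#, A#, D# | G#, B, D#, F#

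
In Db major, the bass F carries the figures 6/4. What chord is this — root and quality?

The figures 6/4 indicate a triad in second inversion.
In second inversion the root lies a fourth above the bass: a fourth above F in Db major is Bb.
The chord tones are F, Bb, Db, giving Bb minor.

Bb minor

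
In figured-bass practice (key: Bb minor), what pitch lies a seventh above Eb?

Db

Counting 6 letter steps above Eb lands on D; in Bb minor, that letter is Db.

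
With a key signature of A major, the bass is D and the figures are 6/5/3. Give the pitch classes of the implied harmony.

A third above D in this key is F#.
A fifth above D in this key is A.
A sixth above D in this key is B.
Together with the bass D, this spells B minor seventh in first inversion.

D, F#, A, B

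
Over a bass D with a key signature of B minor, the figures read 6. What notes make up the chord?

D, F#, B

The written figures 6 are shorthand for 6/3: the 3 is implied.
A third above D in this key is F#.
A sixth above D in this key is B.
Together with the bass D, this spells B minor in first inversion.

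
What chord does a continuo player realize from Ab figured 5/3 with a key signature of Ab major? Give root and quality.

The figures 5/3 indicate a triad in root position.
In root position the bass is the root, so the root is Ab.
The chord tones are Ab, C, Eb, giving Ab major.

Ab major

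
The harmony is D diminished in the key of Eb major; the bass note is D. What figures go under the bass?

no figures

D is the root of D diminished, so the chord is in root position.
A triad in root position is figured 5/3, conventionally abbreviated (no figures — root-position triad).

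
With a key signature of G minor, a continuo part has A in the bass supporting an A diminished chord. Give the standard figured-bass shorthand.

no figures

A is the root of A diminished, so the chord is in root position.
A triad in root position is figured 5/3, conventionally abbreviated (no figures — root-position triad).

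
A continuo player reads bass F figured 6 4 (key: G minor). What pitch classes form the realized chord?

F, Bb, D

A fourth above F in this key is Bb.
A sixth above F in this key is D.
Together with the bass F, this spells Bb major in second inversion.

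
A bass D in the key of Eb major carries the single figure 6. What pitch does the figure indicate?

Counting 5 letter steps above D lands on B; in Eb major, that letter is Bb.

Bb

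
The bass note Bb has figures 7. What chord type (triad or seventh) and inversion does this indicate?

7 is shorthand for 7/5/3.
Intervals of 7/5/3 above the bass form a seventh chord; the bass is the root, so this is root position.

seventh chord, root position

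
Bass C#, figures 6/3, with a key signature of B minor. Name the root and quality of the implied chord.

A major

The figures 6/3 indicate a triad in first inversion.
In first inversion the root lies a sixth above the bass: a sixth above C# in B minor is A.
The chord tones are C#, E, A, giving A major.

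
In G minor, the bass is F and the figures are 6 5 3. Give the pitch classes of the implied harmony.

F, A, C, D

A third above F in this key is A.
A fifth above F in this key is C.
A sixth above F in this key is D.
Together with the bass F, this spells D minor seventh in first inversion.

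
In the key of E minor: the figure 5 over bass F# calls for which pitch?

Counting 4 letter steps above F# lands on C; in E minor, that letter is C.

C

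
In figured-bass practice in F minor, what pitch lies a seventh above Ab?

Counting 6 letter steps above Ab lands on G; in F minor, that letter is G.

G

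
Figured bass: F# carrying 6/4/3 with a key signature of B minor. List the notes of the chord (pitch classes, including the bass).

A third above F# in this key is A.
A fourth above F# in this key is B.
A sixth above F# in this key is D.
Together with the bass F#, this spells B minor seventh in second inversion.

F#, A, B, D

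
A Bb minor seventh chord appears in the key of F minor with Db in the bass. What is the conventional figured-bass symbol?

6/5

Db is the third of Bb minor seventh, so the chord is in first inversion.
A seventh chord in first inversion is figured 6/5/3, conventionally abbreviated 6/5.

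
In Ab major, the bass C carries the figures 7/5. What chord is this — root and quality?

C minor seventh

The figures 7/5 indicate a seventh chord in root position.
In root position the bass is the root, so the root is C.
The chord tones are C, Eb, G, Bb, giving C minor seventh.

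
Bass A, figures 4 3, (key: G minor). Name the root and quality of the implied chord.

D minor seventh

The figures 4 3 indicate a seventh chord in second inversion.
In second inversion the root lies a fourth above the bass: a fourth above A in G minor is D.
The chord tones are A, C, D, F, giving D minor seventh.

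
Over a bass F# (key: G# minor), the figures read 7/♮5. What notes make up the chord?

The written figures 7/♮5 are shorthand for 7/5/3: the 3 is implied.
A third above F# in this key is A#.
A fifth above F# in this key is C#, made natural (C) by the ♮ figure.
A seventh above F# in this key is E.

F#, A#, C, E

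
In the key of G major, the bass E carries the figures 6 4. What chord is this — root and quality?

A minor

The figures 6 4 indicate a triad in second inversion.
In second inversion the root lies a fourth above the bass: a fourth above E in G major is A.
The chord tones are E, A, C, giving A minor.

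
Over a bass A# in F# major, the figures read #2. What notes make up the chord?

The written figures #2 are shorthand for 6/4/2: the 6/4 are implied.
A second above A# in this key is B, raised to B# by the sharp.
A fourth above A# in this key is D#.
A sixth above A# in this key is F#.
Together with the bass A#, this spells B# half-diminished seventh in third inversion.

A#, B#, D#, F#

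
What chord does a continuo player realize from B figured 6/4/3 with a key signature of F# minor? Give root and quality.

The figures 6/4/3 indicate a seventh chord in second inversion.
In second inversion the root lies a fourth above the bass: a fourth above B in F# minor is E.
The chord tones are B, D, E, G#, giving E dominant seventh.

E dominant seventh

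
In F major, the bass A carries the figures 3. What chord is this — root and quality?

A minor

The figures 3 indicate a triad in root position.
In root position the bass is the root, so the root is A.
The chord tones are A, C, E, giving A minor.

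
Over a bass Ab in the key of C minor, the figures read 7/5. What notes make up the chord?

Ab, C, Eb, G

The written figures 7/5 are shorthand for 7/5/3: the 3 is implied.
A third above Ab in this key is C.
A fifth above Ab in this key is Eb.
A seventh above Ab in this key is G.
Together with the bass Ab, this spells Ab major seventh in root position.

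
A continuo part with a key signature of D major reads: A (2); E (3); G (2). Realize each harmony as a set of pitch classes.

A (6/4/2): A, B, D, F#.
E (5/3): E, G, B.
G (6/4/2): G, A, C#, E.

A, B, D, F# | E, G, B | G, A, C#, E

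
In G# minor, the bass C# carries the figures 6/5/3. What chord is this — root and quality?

The figures 6/5/3 indicate a seventh chord in first inversion.
In first inversion the root lies a sixth above the bass: a sixth above C# in G# minor is A#.
The chord tones are C#, E, G#, A#, giving A# half-diminished seventh.

A# half-diminished seventh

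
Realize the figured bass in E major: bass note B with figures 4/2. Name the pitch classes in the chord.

The written figures 4/2 are shorthand for 6/4/2: the 6 is implied.
A second above B in this key is C#.
A fourth above B in this key is E.
A sixth above B in this key is G#.
Together with the bass B, this spells C# minor seventh in third inversion.

B, C#, E, G#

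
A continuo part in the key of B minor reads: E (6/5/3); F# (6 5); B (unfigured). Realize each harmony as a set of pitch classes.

E (6/5/3): E, G, B, C#.
F# (6/5/3): F#, A, C#, D.
B (5/3): B, D, F#.

E, G, B, C# | F#, A, C#, D | B, D, F#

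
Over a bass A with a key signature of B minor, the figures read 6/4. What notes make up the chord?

A, D, F#

A fourth above A in this key is D.
A sixth above A in this key is F#.
Together with the bass A, this spells D major in second inversion.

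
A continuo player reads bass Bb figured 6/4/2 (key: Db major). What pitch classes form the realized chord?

A second above Bb in this key is C.
A fourth above Bb in this key is Eb.
A sixth above Bb in this key is Gb.
Together with the bass Bb, this spells C half-diminished seventh in third inversion.

Bb, C, Eb, Gb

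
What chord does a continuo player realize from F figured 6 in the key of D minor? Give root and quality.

The figures 6 indicate a triad in first inversion.
In first inversion the root lies a sixth above the bass: a sixth above F in D minor is D.
The chord tones are F, A, D, giving D minor.

D minor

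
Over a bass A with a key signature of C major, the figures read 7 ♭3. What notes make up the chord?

The written figures 7 ♭3 are shorthand for 7/5/3: the 5 is implied.
A third above A in this key is C, lowered to Cb by the flat.
A fifth above A in this key is E.
A seventh above A in this key is G.

A, Cb, E, G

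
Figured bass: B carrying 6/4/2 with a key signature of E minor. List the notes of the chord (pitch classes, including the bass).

A second above B in this key is C.
A fourth above B in this key is E.
A sixth above B in this key is G.
Together with the bass B, this spells C major seventh in third inversion.

B, C, E, G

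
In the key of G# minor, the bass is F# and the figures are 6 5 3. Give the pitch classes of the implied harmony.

F#, A#, C#, D#

A third above F# in this key is A#.
A fifth above F# in this key is C#.
A sixth above F# in this key is D#.
Together with the bass F#, this spells D# minor seventh in first inversion.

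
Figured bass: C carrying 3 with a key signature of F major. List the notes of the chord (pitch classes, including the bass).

The written figures 3 are shorthand for 5/3: the 5 is implied.
A third above C in this key is E.
A fifth above C in this key is G.
Together with the bass C, this spells C major in root position.

C, E, G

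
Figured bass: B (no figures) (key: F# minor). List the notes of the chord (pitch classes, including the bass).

B, D, F#

An unfigured bass implies 5/3.
A third above B in this key is D.
A fifth above B in this key is F#.
Together with the bass B, this spells B minor in root position.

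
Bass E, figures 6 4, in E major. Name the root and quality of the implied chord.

The figures 6 4 indicate a triad in second inversion.
In second inversion the root lies a fourth above the bass: a fourth above E in E major is A.
The chord tones are E, A, C#, giving A major.

A major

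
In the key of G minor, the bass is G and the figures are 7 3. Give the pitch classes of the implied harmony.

G, Bb, D, F

The written figures 7 3 are shorthand for 7/5/3: the 5 is implied.
A third above G in this key is Bb.
A fifth above G in this key is D.
A seventh above G in this key is F.
Together with the bass G, this spells G minor seventh in root position.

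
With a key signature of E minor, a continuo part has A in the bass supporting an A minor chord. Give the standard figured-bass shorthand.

no figures

A is the root of A minor, so the chord is in root position.
A triad in root position is figured 5/3, conventionally abbreviated (no figures — root-position triad).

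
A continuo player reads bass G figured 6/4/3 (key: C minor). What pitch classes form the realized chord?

G, Bb, C, Eb

A third above G in this key is Bb.
A fourth above G in this key is C.
A sixth above G in this key is Eb.
Together with the bass G, this spells C minor seventh in second inversion.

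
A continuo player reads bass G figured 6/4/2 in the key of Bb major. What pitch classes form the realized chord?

A second above G in this key is A.
A fourth above G in this key is C.
A sixth above G in this key is Eb.
Together with the bass G, this spells A half-diminished seventh in third inversion.

G, A, C, Eb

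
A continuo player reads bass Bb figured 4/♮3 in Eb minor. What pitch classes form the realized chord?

The written figures 4/♮3 are shorthand for 6/4/3: the 6 is implied.
A third above Bb in this key is Db, made natural (D) by the ♮ figure.
A fourth above Bb in this key is Eb.
A sixth above Bb in this key is Gb.
Together with the bass Bb, this spells Eb minor-major seventh in second inversion.

Bb, D, Eb, Gb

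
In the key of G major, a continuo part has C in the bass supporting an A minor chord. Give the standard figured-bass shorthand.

C is the third of A minor, so the chord is in first inversion.
A triad in first inversion is figured 6/3, conventionally abbreviated 6.

6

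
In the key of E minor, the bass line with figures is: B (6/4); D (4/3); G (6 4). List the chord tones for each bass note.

B, E, G | D, F#, G, B | G, C, E

B (6/4): B, E, G.
D (6/4/3): D, F#, G, B.
G (6/4): G, C, E.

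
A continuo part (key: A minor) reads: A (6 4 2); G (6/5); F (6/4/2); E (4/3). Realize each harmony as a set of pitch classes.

A, B, D, F | G, B, D, E | F, G, B, D | E, G, A, C

A (6/4/2): A, B, D, F.
G (6/5/3): G, B, D, E.
F (6/4/2): F, G, B, D.
E (6/4/3): E, G, A, C.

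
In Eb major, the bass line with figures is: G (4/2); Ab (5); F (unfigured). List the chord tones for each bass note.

G, Ab, C, Eb | Ab, C, Eb | F, Ab, C

G (6/4/2): G, Ab, C, Eb.
Ab (5/3): Ab, C, Eb.
F (5/3): F, Ab, C.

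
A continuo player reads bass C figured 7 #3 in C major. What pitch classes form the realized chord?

C, E#, G, B

The written figures 7 #3 are shorthand for 7/5/3: the 5 is implied.
A third above C in this key is E, raised to E# by the sharp.
A fifth above C in this key is G.
A seventh above C in this key is B.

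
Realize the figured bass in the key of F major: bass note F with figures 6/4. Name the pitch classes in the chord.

A fourth above F in this key is Bb.
A sixth above F in this key is D.
Together with the bass F, this spells Bb major in second inversion.

F, Bb, D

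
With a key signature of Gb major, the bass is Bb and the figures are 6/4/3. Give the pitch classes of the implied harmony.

A third above Bb in this key is Db.
A fourth above Bb in this key is Eb.
A sixth above Bb in this key is Gb.
Together with the bass Bb, this spells Eb minor seventh in second inversion.

Bb, Db, Eb, Gb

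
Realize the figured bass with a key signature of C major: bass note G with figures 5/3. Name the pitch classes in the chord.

A third above G in this key is B.
A fifth above G in this key is D.
Together with the bass G, this spells G major in root position.

G, B, D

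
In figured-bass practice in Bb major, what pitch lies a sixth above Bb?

G

Counting 5 letter steps above Bb lands on G; in Bb major, that letter is G.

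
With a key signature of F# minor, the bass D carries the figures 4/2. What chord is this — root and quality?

The figures 4/2 indicate a seventh chord in third inversion.
In third inversion the root lies a second above the bass: a second above D in F# minor is E.
The chord tones are D, E, G#, B, giving E dominant seventh.

E dominant seventh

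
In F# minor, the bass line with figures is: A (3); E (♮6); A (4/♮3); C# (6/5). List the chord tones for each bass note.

A (5/3): A, C#, E.
E (♮6/3): E, G#, C.
A (6/4/♮3): A, C, D, F#.
C# (6/5/3): C#, E, G#, A.

A, C#, E | E, G#, C | A, C, D, F# | C#, E, G#, A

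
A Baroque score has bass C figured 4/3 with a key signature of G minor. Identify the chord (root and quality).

The figures 4/3 indicate a seventh chord in second inversion.
In second inversion the root lies a fourth above the bass: a fourth above C in G minor is F.
The chord tones are C, Eb, F, A, giving F dominant seventh.

F dominant seventh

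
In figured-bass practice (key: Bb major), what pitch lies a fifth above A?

Eb

Counting 4 letter steps above A lands on E; in Bb major, that letter is Eb.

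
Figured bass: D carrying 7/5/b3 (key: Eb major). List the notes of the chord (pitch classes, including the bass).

D, Fb, Ab, C

A third above D in this key is F, lowered to Fb by the flat.
A fifth above D in this key is Ab.
A seventh above D in this key is C.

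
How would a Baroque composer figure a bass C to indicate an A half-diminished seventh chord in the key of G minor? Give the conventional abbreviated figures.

6/5

C is the third of A half-diminished seventh, so the chord is in first inversion.
A seventh chord in first inversion is figured 6/5/3, conventionally abbreviated 6/5.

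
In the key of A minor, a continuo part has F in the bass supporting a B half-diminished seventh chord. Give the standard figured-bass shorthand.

4/3

F is the fifth of B half-diminished seventh, so the chord is in second inversion.
A seventh chord in second inversion is figured 6/4/3, conventionally abbreviated 4/3.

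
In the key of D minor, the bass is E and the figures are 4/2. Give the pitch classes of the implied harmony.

E, F, A, C

The written figures 4/2 are shorthand for 6/4/2: the 6 is implied.
A second above E in this key is F.
A fourth above E in this key is A.
A sixth above E in this key is C.
Together with the bass E, this spells F major seventh in third inversion.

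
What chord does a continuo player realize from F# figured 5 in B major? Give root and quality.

F# major

The figures 5 indicate a triad in root position.
In root position the bass is the root, so the root is F#.
The chord tones are F#, A#, C#, giving F# major.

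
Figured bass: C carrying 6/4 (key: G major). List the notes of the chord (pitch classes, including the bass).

C, F#, A

A fourth above C in this key is F#.
A sixth above C in this key is A.
Together with the bass C, this spells F# diminished in second inversion.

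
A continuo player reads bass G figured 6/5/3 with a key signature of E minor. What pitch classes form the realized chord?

G, B, D, E

A third above G in this key is B.
A fifth above G in this key is D.
A sixth above G in this key is E.
Together with the bass G, this spells E minor seventh in first inversion.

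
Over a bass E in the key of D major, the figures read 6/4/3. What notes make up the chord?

A third above E in this key is G.
A fourth above E in this key is A.
A sixth above E in this key is C#.
Together with the bass E, this spells A dominant seventh in second inversion.

E, G, A, C#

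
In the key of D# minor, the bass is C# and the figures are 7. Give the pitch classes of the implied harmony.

C#, E#, G#, B

The written figures 7 are shorthand for 7/5/3: the 5/3 are implied.
A third above C# in this key is E#.
A fifth above C# in this key is G#.
A seventh above C# in this key is B.
Together with the bass C#, this spells C# dominant seventh in root position.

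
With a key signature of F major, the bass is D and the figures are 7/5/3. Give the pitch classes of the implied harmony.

A third above D in this key is F.
A fifth above D in this key is A.
A seventh above D in this key is C.
Together with the bass D, this spells D minor seventh in root position.

D, F, A, C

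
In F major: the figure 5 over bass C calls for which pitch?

Counting 4 letter steps above C lands on G; in F major, that letter is G.

G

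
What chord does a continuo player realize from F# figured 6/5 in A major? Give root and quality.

D major seventh

The figures 6/5 indicate a seventh chord in first inversion.
In first inversion the root lies a sixth above the bass: a sixth above F# in A major is D.
The chord tones are F#, A, C#, D, giving D major seventh.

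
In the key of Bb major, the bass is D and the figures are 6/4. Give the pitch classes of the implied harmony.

D, G, Bb

A fourth above D in this key is G.
A sixth above D in this key is Bb.
Together with the bass D, this spells G minor in second inversion.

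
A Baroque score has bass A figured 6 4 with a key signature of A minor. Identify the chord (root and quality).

The figures 6 4 indicate a triad in second inversion.
In second inversion the root lies a fourth above the bass: a fourth above A in A minor is D.
The chord tones are A, D, F, giving D minor.

D minor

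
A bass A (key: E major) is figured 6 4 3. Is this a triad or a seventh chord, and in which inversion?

seventh chord, second inversion

Intervals of 6/4/3 above the bass form a seventh chord; the bass is the fifth, so this is second inversion.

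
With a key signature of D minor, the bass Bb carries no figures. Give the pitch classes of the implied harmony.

An unfigured bass implies 5/3.
A third above Bb in this key is D.
A fifth above Bb in this key is F.
Together with the bass Bb, this spells Bb major in root position.

Bb, D, F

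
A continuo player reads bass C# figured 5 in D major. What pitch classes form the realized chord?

The written figures 5 are shorthand for 5/3: the 3 is implied.
A third above C# in this key is E.
A fifth above C# in this key is G.
Together with the bass C#, this spells C# diminished in root position.

C#, E, G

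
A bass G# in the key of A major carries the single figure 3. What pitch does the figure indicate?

B

Counting 2 letter steps above G# lands on B; in A major, that letter is B.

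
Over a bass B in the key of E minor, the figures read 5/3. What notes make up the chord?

B, D, F#

A third above B in this key is D.
A fifth above B in this key is F#.
Together with the bass B, this spells B minor in root position.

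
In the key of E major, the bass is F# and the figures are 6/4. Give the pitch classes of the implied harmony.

A fourth above F# in this key is B.
A sixth above F# in this key is D#.
Together with the bass F#, this spells B major in second inversion.

F#, B, D#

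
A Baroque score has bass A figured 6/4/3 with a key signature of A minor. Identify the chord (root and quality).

The figures 6/4/3 indicate a seventh chord in second inversion.
In second inversion the root lies a fourth above the bass: a fourth above A in A minor is D.
The chord tones are A, C, D, F, giving D minor seventh.

D minor seventh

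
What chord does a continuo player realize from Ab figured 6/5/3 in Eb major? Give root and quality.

F minor seventh

The figures 6/5/3 indicate a seventh chord in first inversion.
In first inversion the root lies a sixth above the bass: a sixth above Ab in Eb major is F.
The chord tones are Ab, C, Eb, F, giving F minor seventh.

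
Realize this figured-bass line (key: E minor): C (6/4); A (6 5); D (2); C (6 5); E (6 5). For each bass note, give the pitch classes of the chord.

C (6/4): C, F#, A.
A (6/5/3): A, C, E, F#.
D (6/4/2): D, E, G, B.
C (6/5/3): C, E, G, A.
E (6/5/3): E, G, B, C.

C, F#, A | A, C, E, F# | D, E, G, B | C, E, G, A | E, G, B, C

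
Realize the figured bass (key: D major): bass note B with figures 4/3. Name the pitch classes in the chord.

The written figures 4/3 are shorthand for 6/4/3: the 6 is implied.
A third above B in this key is D.
A fourth above B in this key is E.
A sixth above B in this key is G.
Together with the bass B, this spells E minor seventh in second inversion.

B, D, E, G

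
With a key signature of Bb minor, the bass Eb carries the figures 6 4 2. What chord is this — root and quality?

F minor seventh

The figures 6 4 2 indicate a seventh chord in third inversion.
In third inversion the root lies a second above the bass: a second above Eb in Bb minor is F.
The chord tones are Eb, F, Ab, C, giving F minor seventh.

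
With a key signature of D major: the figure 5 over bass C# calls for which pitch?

Counting 4 letter steps above C# lands on G; in D major, that letter is G.

G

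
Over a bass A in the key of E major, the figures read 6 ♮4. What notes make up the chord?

A, D, F#

A fourth above A in this key is D#, made natural (D) by the ♮ figure.
A sixth above A in this key is F#.
Together with the bass A, this spells D major in second inversion.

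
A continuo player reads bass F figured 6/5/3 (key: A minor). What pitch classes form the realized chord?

A third above F in this key is A.
A fifth above F in this key is C.
A sixth above F in this key is D.
Together with the bass F, this spells D minor seventh in first inversion.

F, A, C, D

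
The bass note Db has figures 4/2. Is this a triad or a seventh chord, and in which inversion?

4/2 is shorthand for 6/4/2.
Intervals of 6/4/2 above the bass form a seventh chord; the bass is the seventh, so this is third inversion.

seventh chord, third inversion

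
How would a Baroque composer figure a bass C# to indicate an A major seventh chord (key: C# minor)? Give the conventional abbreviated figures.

6/5

C# is the third of A major seventh, so the chord is in first inversion.
A seventh chord in first inversion is figured 6/5/3, conventionally abbreviated 6/5.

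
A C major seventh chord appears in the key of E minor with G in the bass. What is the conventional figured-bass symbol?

G is the fifth of C major seventh, so the chord is in second inversion.
A seventh chord in second inversion is figured 6/4/3, conventionally abbreviated 4/3.

4/3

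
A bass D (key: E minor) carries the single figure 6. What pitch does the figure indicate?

B

Counting 5 letter steps above D lands on B; in E minor, that letter is B.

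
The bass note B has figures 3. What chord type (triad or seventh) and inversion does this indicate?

triad, root position

3 is shorthand for 5/3.
Intervals of 5/3 above the bass form a triad; the bass is the root, so this is root position.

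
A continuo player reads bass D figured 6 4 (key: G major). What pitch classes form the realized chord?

A fourth above D in this key is G.
A sixth above D in this key is B.
Together with the bass D, this spells G major in second inversion.

D, G, B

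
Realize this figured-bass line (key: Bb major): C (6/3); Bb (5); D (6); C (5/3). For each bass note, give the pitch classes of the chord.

C, Eb, A | Bb, D, F | D, F, Bb | C, Eb, G

C (6/3): C, Eb, A.
Bb (5/3): Bb, D, F.
D (6/3): D, F, Bb.
C (5/3): C, Eb, G.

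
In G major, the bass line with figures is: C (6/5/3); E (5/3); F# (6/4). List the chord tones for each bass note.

C, E, G, A | E, G, B | F#, B, D

C (6/5/3): C, E, G, A.
E (5/3): E, G, B.
F# (6/4): F#, B, D.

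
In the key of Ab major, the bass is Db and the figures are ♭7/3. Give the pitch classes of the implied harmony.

The written figures ♭7/3 are shorthand for 7/5/3: the 5 is implied.
A third above Db in this key is F.
A fifth above Db in this key is Ab.
A seventh above Db in this key is C, lowered to Cb by the flat.
Together with the bass Db, this spells Db dominant seventh in root position.

Db, F, Ab, Cb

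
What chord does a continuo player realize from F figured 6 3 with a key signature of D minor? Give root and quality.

D minor

The figures 6 3 indicate a triad in first inversion.
In first inversion the root lies a sixth above the bass: a sixth above F in D minor is D.
The chord tones are F, A, D, giving D minor.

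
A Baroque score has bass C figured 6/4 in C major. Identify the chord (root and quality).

F major

The figures 6/4 indicate a triad in second inversion.
In second inversion the root lies a fourth above the bass: a fourth above C in C major is F.
The chord tones are C, F, A, giving F major.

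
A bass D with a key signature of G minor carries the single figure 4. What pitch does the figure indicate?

Counting 3 letter steps above D lands on G; in G minor, that letter is G.

G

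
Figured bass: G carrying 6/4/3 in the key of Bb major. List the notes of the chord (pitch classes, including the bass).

A third above G in this key is Bb.
A fourth above G in this key is C.
A sixth above G in this key is Eb.
Together with the bass G, this spells C minor seventh in second inversion.

G, Bb, C, Eb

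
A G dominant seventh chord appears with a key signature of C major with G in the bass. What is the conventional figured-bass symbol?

7

G is the root of G dominant seventh, so the chord is in root position.
A seventh chord in root position is figured 7/5/3, conventionally abbreviated 7.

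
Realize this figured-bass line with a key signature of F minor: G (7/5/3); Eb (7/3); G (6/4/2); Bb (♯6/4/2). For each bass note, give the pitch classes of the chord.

G, Bb, Db, F | Eb, G, Bb, Db | G, Ab, C, Eb | Bb, C, Eb, G#

G (7/5/3): G, Bb, Db, F.
Eb (7/5/3): Eb, G, Bb, Db.
G (6/4/2): G, Ab, C, Eb.
Bb (#6/4/2): Bb, C, Eb, G#.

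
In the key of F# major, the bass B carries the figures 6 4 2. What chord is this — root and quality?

The figures 6 4 2 indicate a seventh chord in third inversion.
In third inversion the root lies a second above the bass: a second above B in F# major is C#.
The chord tones are B, C#, E#, G#, giving C# dominant seventh.

C# dominant seventh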